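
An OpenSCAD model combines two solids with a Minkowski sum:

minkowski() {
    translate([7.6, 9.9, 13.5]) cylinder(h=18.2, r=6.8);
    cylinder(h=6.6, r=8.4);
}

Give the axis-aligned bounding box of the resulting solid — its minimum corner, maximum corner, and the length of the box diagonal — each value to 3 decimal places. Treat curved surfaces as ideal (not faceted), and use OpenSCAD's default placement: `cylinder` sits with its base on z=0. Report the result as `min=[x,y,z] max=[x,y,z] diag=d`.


A = translate([7.6, 9.9, 13.5]) cylinder(h=18.2, r=6.8) → bbox [0.8,3.1,13.5] .. [14.4,16.7,31.7]
B = cylinder(h=6.6, r=8.4) → bbox [-8.4,-8.4,0] .. [8.4,8.4,6.6]
lo = A.lo+B.lo = [0.8-8.4, 3.1-8.4, 13.5+0] = [-7.600,-5.300,13.500]
hi = A.hi+B.hi = [14.4+8.4, 16.7+8.4, 31.7+6.6] = [22.800,25.100,38.300]
diag = √(30.4²+30.4²+24.8²) = √2463.36 = 49.632

min=[-7.600,-5.300,13.500] max=[22.800,25.100,38.300] diag=49.632


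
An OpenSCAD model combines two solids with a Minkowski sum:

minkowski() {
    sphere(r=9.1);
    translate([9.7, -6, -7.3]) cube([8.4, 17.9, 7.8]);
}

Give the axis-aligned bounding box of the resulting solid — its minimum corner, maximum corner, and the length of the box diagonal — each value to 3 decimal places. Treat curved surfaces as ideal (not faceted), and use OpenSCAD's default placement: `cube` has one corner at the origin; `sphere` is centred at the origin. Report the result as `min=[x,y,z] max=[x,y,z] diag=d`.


min=[0.600,-15.100,-16.400] max=[27.200,21.000,9.600] diag=51.834

A = translate([9.7, -6, -7.3]) cube([8.4, 17.9, 7.8]) → bbox [9.7,-6,-7.3] .. [18.1,11.9,0.5]
B = sphere(r=9.1) → bbox [-9.1,-9.1,-9.1] .. [9.1,9.1,9.1]
lo = A.lo+B.lo = [9.7-9.1, -6-9.1, -7.3-9.1] = [0.600,-15.100,-16.400]
hi = A.hi+B.hi = [18.1+9.1, 11.9+9.1, 0.5+9.1] = [27.200,21.000,9.600]
diag = √(26.6²+36.1²+26²) = √2686.77 = 51.834


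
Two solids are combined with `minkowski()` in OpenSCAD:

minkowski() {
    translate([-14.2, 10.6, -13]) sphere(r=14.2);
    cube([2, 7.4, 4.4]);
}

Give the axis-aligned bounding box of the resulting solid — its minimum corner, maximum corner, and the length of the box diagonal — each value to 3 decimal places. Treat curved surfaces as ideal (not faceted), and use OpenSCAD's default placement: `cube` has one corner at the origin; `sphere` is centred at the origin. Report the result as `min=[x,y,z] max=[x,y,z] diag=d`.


A = translate([-14.2, 10.6, -13]) sphere(r=14.2) → bbox [-28.4,-3.6,-27.2] .. [0,24.8,1.2]
B = cube([2, 7.4, 4.4]) → bbox [0,0,0] .. [2,7.4,4.4]
lo = A.lo+B.lo = [-28.4+0, -3.6+0, -27.2+0] = [-28.400,-3.600,-27.200]
hi = A.hi+B.hi = [0+2, 24.8+7.4, 1.2+4.4] = [2.000,32.200,5.600]
diag = √(30.4²+35.8²+32.8²) = √3281.64 = 57.286

min=[-28.400,-3.600,-27.200] max=[2.000,32.200,5.600] diag=57.286


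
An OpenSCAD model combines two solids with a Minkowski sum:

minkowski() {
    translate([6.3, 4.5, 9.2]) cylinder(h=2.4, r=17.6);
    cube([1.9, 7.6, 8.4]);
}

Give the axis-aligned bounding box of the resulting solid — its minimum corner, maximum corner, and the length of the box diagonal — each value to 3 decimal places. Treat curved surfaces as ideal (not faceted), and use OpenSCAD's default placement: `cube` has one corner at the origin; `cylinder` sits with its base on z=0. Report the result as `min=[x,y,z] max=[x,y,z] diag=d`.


A = translate([6.3, 4.5, 9.2]) cylinder(h=2.4, r=17.6) → bbox [-11.3,-13.1,9.2] .. [23.9,22.1,11.6]
B = cube([1.9, 7.6, 8.4]) → bbox [0,0,0] .. [1.9,7.6,8.4]
lo = A.lo+B.lo = [-11.3+0, -13.1+0, 9.2+0] = [-11.300,-13.100,9.200]
hi = A.hi+B.hi = [23.9+1.9, 22.1+7.6, 11.6+8.4] = [25.800,29.700,20.000]
diag = √(37.1²+42.8²+10.8²) = √3324.89 = 57.662

min=[-11.300,-13.100,9.200] max=[25.800,29.700,20.000] diag=57.662


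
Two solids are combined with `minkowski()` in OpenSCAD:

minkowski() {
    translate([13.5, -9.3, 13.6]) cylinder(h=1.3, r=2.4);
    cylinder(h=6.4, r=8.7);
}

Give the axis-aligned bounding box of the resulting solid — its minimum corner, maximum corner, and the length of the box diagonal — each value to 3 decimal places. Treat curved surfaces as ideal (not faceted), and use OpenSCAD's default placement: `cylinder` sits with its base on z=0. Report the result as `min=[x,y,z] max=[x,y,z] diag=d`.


min=[2.400,-20.400,13.600] max=[24.600,1.800,21.300] diag=32.326

A = translate([13.5, -9.3, 13.6]) cylinder(h=1.3, r=2.4) → bbox [11.1,-11.7,13.6] .. [15.9,-6.9,14.9]
B = cylinder(h=6.4, r=8.7) → bbox [-8.7,-8.7,0] .. [8.7,8.7,6.4]
lo = A.lo+B.lo = [11.1-8.7, -11.7-8.7, 13.6+0] = [2.400,-20.400,13.600]
hi = A.hi+B.hi = [15.9+8.7, -6.9+8.7, 14.9+6.4] = [24.600,1.800,21.300]
diag = √(22.2²+22.2²+7.7²) = √1044.97 = 32.326


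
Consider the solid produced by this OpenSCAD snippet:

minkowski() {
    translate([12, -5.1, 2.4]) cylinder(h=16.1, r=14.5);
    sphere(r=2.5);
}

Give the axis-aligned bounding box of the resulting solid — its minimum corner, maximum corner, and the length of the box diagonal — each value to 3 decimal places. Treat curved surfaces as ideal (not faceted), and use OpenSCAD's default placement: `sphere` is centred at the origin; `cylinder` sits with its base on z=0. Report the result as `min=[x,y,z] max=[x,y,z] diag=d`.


min=[-5.000,-22.100,-0.100] max=[29.000,11.900,21.000] diag=52.509

A = translate([12, -5.1, 2.4]) cylinder(h=16.1, r=14.5) → bbox [-2.5,-19.6,2.4] .. [26.5,9.4,18.5]
B = sphere(r=2.5) → bbox [-2.5,-2.5,-2.5] .. [2.5,2.5,2.5]
lo = A.lo+B.lo = [-2.5-2.5, -19.6-2.5, 2.4-2.5] = [-5.000,-22.100,-0.100]
hi = A.hi+B.hi = [26.5+2.5, 9.4+2.5, 18.5+2.5] = [29.000,11.900,21.000]
diag = √(34²+34²+21.1²) = √2757.21 = 52.509


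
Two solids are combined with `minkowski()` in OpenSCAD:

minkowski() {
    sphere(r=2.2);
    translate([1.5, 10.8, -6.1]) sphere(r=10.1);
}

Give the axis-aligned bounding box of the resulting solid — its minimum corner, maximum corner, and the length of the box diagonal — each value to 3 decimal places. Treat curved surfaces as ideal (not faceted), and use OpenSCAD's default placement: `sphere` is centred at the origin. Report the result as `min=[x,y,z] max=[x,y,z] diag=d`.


A = translate([1.5, 10.8, -6.1]) sphere(r=10.1) → bbox [-8.6,0.7,-16.2] .. [11.6,20.9,4]
B = sphere(r=2.2) → bbox [-2.2,-2.2,-2.2] .. [2.2,2.2,2.2]
lo = A.lo+B.lo = [-8.6-2.2, 0.7-2.2, -16.2-2.2] = [-10.800,-1.500,-18.400]
hi = A.hi+B.hi = [11.6+2.2, 20.9+2.2, 4+2.2] = [13.800,23.100,6.200]
diag = √(24.6²+24.6²+24.6²) = √1815.48 = 42.608

min=[-10.800,-1.500,-18.400] max=[13.800,23.100,6.200] diag=42.608


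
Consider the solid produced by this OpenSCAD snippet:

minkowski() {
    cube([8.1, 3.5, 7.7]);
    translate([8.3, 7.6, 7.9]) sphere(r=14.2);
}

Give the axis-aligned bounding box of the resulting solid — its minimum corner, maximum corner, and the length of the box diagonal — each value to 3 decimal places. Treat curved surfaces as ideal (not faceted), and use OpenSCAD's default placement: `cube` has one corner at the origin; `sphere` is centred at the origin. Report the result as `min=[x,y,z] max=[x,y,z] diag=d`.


A = translate([8.3, 7.6, 7.9]) sphere(r=14.2) → bbox [-5.9,-6.6,-6.3] .. [22.5,21.8,22.1]
B = cube([8.1, 3.5, 7.7]) → bbox [0,0,0] .. [8.1,3.5,7.7]
lo = A.lo+B.lo = [-5.9+0, -6.6+0, -6.3+0] = [-5.900,-6.600,-6.300]
hi = A.hi+B.hi = [22.5+8.1, 21.8+3.5, 22.1+7.7] = [30.600,25.300,29.800]
diag = √(36.5²+31.9²+36.1²) = √3653.07 = 60.441

min=[-5.900,-6.600,-6.300] max=[30.600,25.300,29.800] diag=60.441


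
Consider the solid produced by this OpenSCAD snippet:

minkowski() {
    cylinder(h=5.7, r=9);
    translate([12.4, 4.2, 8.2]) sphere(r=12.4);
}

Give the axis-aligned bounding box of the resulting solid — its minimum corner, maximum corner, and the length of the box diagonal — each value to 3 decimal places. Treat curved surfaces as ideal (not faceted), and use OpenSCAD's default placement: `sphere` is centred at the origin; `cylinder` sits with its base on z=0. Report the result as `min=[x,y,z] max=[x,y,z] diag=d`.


min=[-9.000,-17.200,-4.200] max=[33.800,25.600,26.300] diag=67.779

A = translate([12.4, 4.2, 8.2]) sphere(r=12.4) → bbox [0,-8.2,-4.2] .. [24.8,16.6,20.6]
B = cylinder(h=5.7, r=9) → bbox [-9,-9,0] .. [9,9,5.7]
lo = A.lo+B.lo = [0-9, -8.2-9, -4.2+0] = [-9.000,-17.200,-4.200]
hi = A.hi+B.hi = [24.8+9, 16.6+9, 20.6+5.7] = [33.800,25.600,26.300]
diag = √(42.8²+42.8²+30.5²) = √4593.93 = 67.779


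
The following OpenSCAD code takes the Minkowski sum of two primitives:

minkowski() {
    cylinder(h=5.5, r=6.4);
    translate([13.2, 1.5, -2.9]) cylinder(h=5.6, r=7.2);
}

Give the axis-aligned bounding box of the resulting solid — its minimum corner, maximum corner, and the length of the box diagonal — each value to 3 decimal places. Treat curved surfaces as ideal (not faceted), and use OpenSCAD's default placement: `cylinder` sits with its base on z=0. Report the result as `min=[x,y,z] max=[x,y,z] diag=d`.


A = translate([13.2, 1.5, -2.9]) cylinder(h=5.6, r=7.2) → bbox [6,-5.7,-2.9] .. [20.4,8.7,2.7]
B = cylinder(h=5.5, r=6.4) → bbox [-6.4,-6.4,0] .. [6.4,6.4,5.5]
lo = A.lo+B.lo = [6-6.4, -5.7-6.4, -2.9+0] = [-0.400,-12.100,-2.900]
hi = A.hi+B.hi = [20.4+6.4, 8.7+6.4, 2.7+5.5] = [26.800,15.100,8.200]
diag = √(27.2²+27.2²+11.1²) = √1602.89 = 40.036

min=[-0.400,-12.100,-2.900] max=[26.800,15.100,8.200] diag=40.036


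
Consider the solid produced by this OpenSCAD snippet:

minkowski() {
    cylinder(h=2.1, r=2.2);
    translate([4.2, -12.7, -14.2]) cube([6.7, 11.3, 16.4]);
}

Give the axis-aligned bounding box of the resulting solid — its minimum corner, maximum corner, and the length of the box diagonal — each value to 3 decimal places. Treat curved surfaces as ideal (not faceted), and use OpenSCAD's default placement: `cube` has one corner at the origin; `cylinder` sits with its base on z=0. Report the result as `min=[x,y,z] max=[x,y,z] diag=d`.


min=[2.000,-14.900,-14.200] max=[13.100,0.800,4.300] diag=26.682

A = translate([4.2, -12.7, -14.2]) cube([6.7, 11.3, 16.4]) → bbox [4.2,-12.7,-14.2] .. [10.9,-1.4,2.2]
B = cylinder(h=2.1, r=2.2) → bbox [-2.2,-2.2,0] .. [2.2,2.2,2.1]
lo = A.lo+B.lo = [4.2-2.2, -12.7-2.2, -14.2+0] = [2.000,-14.900,-14.200]
hi = A.hi+B.hi = [10.9+2.2, -1.4+2.2, 2.2+2.1] = [13.100,0.800,4.300]
diag = √(11.1²+15.7²+18.5²) = √711.95 = 26.682


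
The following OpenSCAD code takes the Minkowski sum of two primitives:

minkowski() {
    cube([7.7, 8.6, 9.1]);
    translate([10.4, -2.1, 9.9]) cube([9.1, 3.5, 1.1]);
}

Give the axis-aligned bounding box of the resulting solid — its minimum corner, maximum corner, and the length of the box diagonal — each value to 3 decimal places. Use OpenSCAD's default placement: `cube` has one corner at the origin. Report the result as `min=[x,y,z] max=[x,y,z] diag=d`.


A = translate([10.4, -2.1, 9.9]) cube([9.1, 3.5, 1.1]) → bbox [10.4,-2.1,9.9] .. [19.5,1.4,11]
B = cube([7.7, 8.6, 9.1]) → bbox [0,0,0] .. [7.7,8.6,9.1]
lo = A.lo+B.lo = [10.4+0, -2.1+0, 9.9+0] = [10.400,-2.100,9.900]
hi = A.hi+B.hi = [19.5+7.7, 1.4+8.6, 11+9.1] = [27.200,10.000,20.100]
diag = √(16.8²+12.1²+10.2²) = √532.69 = 23.080

min=[10.400,-2.100,9.900] max=[27.200,10.000,20.100] diag=23.080


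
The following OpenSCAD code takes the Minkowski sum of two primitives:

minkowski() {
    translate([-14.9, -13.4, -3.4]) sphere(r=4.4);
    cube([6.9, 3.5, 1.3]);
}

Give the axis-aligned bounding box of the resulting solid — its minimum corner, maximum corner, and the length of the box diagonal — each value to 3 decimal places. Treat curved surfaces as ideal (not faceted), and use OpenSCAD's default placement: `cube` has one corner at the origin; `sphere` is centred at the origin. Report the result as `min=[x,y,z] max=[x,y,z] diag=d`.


min=[-19.300,-17.800,-7.800] max=[-3.600,-5.500,2.300] diag=22.356

A = translate([-14.9, -13.4, -3.4]) sphere(r=4.4) → bbox [-19.3,-17.8,-7.8] .. [-10.5,-9,1]
B = cube([6.9, 3.5, 1.3]) → bbox [0,0,0] .. [6.9,3.5,1.3]
lo = A.lo+B.lo = [-19.3+0, -17.8+0, -7.8+0] = [-19.300,-17.800,-7.800]
hi = A.hi+B.hi = [-10.5+6.9, -9+3.5, 1+1.3] = [-3.600,-5.500,2.300]
diag = √(15.7²+12.3²+10.1²) = √499.79 = 22.356


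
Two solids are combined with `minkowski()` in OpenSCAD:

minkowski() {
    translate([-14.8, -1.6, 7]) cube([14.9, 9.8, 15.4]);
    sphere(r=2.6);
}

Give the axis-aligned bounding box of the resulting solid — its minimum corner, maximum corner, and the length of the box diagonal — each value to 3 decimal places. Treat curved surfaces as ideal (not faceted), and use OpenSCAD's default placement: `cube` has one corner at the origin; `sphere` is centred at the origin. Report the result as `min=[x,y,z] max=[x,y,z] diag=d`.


A = translate([-14.8, -1.6, 7]) cube([14.9, 9.8, 15.4]) → bbox [-14.8,-1.6,7] .. [0.1,8.2,22.4]
B = sphere(r=2.6) → bbox [-2.6,-2.6,-2.6] .. [2.6,2.6,2.6]
lo = A.lo+B.lo = [-14.8-2.6, -1.6-2.6, 7-2.6] = [-17.400,-4.200,4.400]
hi = A.hi+B.hi = [0.1+2.6, 8.2+2.6, 22.4+2.6] = [2.700,10.800,25.000]
diag = √(20.1²+15²+20.6²) = √1053.37 = 32.456

min=[-17.400,-4.200,4.400] max=[2.700,10.800,25.000] diag=32.456


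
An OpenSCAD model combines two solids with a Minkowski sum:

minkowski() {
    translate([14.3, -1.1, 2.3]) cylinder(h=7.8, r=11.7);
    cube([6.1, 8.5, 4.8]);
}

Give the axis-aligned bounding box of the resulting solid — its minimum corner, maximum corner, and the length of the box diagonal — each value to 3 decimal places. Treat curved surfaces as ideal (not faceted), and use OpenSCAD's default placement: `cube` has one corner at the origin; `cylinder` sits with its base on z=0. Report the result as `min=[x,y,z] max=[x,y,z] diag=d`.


min=[2.600,-12.800,2.300] max=[32.100,19.100,14.900] diag=45.240

A = translate([14.3, -1.1, 2.3]) cylinder(h=7.8, r=11.7) → bbox [2.6,-12.8,2.3] .. [26,10.6,10.1]
B = cube([6.1, 8.5, 4.8]) → bbox [0,0,0] .. [6.1,8.5,4.8]
lo = A.lo+B.lo = [2.6+0, -12.8+0, 2.3+0] = [2.600,-12.800,2.300]
hi = A.hi+B.hi = [26+6.1, 10.6+8.5, 10.1+4.8] = [32.100,19.100,14.900]
diag = √(29.5²+31.9²+12.6²) = √2046.62 = 45.240


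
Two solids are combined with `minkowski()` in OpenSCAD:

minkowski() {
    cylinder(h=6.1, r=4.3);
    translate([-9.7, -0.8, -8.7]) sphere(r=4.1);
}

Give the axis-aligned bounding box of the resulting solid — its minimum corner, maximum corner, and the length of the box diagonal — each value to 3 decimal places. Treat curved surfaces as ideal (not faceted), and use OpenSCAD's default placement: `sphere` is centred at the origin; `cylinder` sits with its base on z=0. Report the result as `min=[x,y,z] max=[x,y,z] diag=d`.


A = translate([-9.7, -0.8, -8.7]) sphere(r=4.1) → bbox [-13.8,-4.9,-12.8] .. [-5.6,3.3,-4.6]
B = cylinder(h=6.1, r=4.3) → bbox [-4.3,-4.3,0] .. [4.3,4.3,6.1]
lo = A.lo+B.lo = [-13.8-4.3, -4.9-4.3, -12.8+0] = [-18.100,-9.200,-12.800]
hi = A.hi+B.hi = [-5.6+4.3, 3.3+4.3, -4.6+6.1] = [-1.300,7.600,1.500]
diag = √(16.8²+16.8²+14.3²) = √768.97 = 27.730

min=[-18.100,-9.200,-12.800] max=[-1.300,7.600,1.500] diag=27.730


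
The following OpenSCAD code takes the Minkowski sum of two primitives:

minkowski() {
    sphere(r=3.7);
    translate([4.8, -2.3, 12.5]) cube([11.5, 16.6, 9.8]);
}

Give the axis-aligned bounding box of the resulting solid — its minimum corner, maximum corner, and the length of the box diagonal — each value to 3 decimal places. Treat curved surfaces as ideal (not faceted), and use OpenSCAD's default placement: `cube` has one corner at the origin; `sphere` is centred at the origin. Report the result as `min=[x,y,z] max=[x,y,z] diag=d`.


min=[1.100,-6.000,8.800] max=[20.000,18.000,26.000] diag=35.058

A = translate([4.8, -2.3, 12.5]) cube([11.5, 16.6, 9.8]) → bbox [4.8,-2.3,12.5] .. [16.3,14.3,22.3]
B = sphere(r=3.7) → bbox [-3.7,-3.7,-3.7] .. [3.7,3.7,3.7]
lo = A.lo+B.lo = [4.8-3.7, -2.3-3.7, 12.5-3.7] = [1.100,-6.000,8.800]
hi = A.hi+B.hi = [16.3+3.7, 14.3+3.7, 22.3+3.7] = [20.000,18.000,26.000]
diag = √(18.9²+24²+17.2²) = √1229.05 = 35.058


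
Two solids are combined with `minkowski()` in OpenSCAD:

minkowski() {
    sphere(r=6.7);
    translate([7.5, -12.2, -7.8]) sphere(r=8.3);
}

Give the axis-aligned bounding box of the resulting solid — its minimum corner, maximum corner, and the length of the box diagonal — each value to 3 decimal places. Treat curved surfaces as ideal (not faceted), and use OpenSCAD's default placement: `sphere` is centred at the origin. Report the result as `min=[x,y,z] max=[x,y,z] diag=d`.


min=[-7.500,-27.200,-22.800] max=[22.500,2.800,7.200] diag=51.962

A = translate([7.5, -12.2, -7.8]) sphere(r=8.3) → bbox [-0.8,-20.5,-16.1] .. [15.8,-3.9,0.5]
B = sphere(r=6.7) → bbox [-6.7,-6.7,-6.7] .. [6.7,6.7,6.7]
lo = A.lo+B.lo = [-0.8-6.7, -20.5-6.7, -16.1-6.7] = [-7.500,-27.200,-22.800]
hi = A.hi+B.hi = [15.8+6.7, -3.9+6.7, 0.5+6.7] = [22.500,2.800,7.200]
diag = √(30²+30²+30²) = √2700 = 51.962


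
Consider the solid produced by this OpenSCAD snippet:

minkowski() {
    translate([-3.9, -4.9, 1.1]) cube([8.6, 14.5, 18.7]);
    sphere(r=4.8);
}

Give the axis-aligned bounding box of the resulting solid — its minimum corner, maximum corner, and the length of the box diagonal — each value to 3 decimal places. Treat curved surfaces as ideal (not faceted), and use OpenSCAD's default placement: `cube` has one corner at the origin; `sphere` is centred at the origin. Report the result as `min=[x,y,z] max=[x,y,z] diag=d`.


min=[-8.700,-9.700,-3.700] max=[9.500,14.400,24.600] diag=41.388

A = translate([-3.9, -4.9, 1.1]) cube([8.6, 14.5, 18.7]) → bbox [-3.9,-4.9,1.1] .. [4.7,9.6,19.8]
B = sphere(r=4.8) → bbox [-4.8,-4.8,-4.8] .. [4.8,4.8,4.8]
lo = A.lo+B.lo = [-3.9-4.8, -4.9-4.8, 1.1-4.8] = [-8.700,-9.700,-3.700]
hi = A.hi+B.hi = [4.7+4.8, 9.6+4.8, 19.8+4.8] = [9.500,14.400,24.600]
diag = √(18.2²+24.1²+28.3²) = √1712.94 = 41.388


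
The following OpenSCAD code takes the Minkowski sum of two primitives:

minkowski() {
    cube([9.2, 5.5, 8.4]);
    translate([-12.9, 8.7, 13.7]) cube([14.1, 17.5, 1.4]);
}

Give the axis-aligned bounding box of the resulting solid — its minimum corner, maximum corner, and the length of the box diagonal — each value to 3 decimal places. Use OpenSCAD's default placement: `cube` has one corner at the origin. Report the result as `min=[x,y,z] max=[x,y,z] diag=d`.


A = translate([-12.9, 8.7, 13.7]) cube([14.1, 17.5, 1.4]) → bbox [-12.9,8.7,13.7] .. [1.2,26.2,15.1]
B = cube([9.2, 5.5, 8.4]) → bbox [0,0,0] .. [9.2,5.5,8.4]
lo = A.lo+B.lo = [-12.9+0, 8.7+0, 13.7+0] = [-12.900,8.700,13.700]
hi = A.hi+B.hi = [1.2+9.2, 26.2+5.5, 15.1+8.4] = [10.400,31.700,23.500]
diag = √(23.3²+23²+9.8²) = √1167.93 = 34.175

min=[-12.900,8.700,13.700] max=[10.400,31.700,23.500] diag=34.175


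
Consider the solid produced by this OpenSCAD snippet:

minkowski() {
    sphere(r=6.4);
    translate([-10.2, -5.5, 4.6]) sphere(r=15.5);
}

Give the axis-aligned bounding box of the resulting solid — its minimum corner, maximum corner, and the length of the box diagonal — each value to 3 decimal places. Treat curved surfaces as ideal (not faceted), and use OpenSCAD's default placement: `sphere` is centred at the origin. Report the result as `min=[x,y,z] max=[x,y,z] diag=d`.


A = translate([-10.2, -5.5, 4.6]) sphere(r=15.5) → bbox [-25.7,-21,-10.9] .. [5.3,10,20.1]
B = sphere(r=6.4) → bbox [-6.4,-6.4,-6.4] .. [6.4,6.4,6.4]
lo = A.lo+B.lo = [-25.7-6.4, -21-6.4, -10.9-6.4] = [-32.100,-27.400,-17.300]
hi = A.hi+B.hi = [5.3+6.4, 10+6.4, 20.1+6.4] = [11.700,16.400,26.500]
diag = √(43.8²+43.8²+43.8²) = √5755.32 = 75.864

min=[-32.100,-27.400,-17.300] max=[11.700,16.400,26.500] diag=75.864


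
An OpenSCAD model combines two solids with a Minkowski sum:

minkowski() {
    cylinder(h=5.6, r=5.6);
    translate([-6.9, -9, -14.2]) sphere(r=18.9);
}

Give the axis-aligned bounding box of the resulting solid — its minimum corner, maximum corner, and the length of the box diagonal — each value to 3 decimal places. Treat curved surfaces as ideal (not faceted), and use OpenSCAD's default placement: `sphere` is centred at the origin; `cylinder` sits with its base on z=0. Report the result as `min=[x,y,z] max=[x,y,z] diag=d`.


min=[-31.400,-33.500,-33.100] max=[17.600,15.500,10.300] diag=81.765

A = translate([-6.9, -9, -14.2]) sphere(r=18.9) → bbox [-25.8,-27.9,-33.1] .. [12,9.9,4.7]
B = cylinder(h=5.6, r=5.6) → bbox [-5.6,-5.6,0] .. [5.6,5.6,5.6]
lo = A.lo+B.lo = [-25.8-5.6, -27.9-5.6, -33.1+0] = [-31.400,-33.500,-33.100]
hi = A.hi+B.hi = [12+5.6, 9.9+5.6, 4.7+5.6] = [17.600,15.500,10.300]
diag = √(49²+49²+43.4²) = √6685.56 = 81.765


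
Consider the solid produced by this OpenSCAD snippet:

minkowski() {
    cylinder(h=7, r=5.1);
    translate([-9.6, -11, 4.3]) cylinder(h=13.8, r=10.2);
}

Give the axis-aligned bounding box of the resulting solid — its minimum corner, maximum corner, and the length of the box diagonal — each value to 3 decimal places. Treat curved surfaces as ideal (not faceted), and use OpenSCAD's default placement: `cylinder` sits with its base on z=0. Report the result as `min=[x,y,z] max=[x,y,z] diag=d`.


A = translate([-9.6, -11, 4.3]) cylinder(h=13.8, r=10.2) → bbox [-19.8,-21.2,4.3] .. [0.6,-0.8,18.1]
B = cylinder(h=7, r=5.1) → bbox [-5.1,-5.1,0] .. [5.1,5.1,7]
lo = A.lo+B.lo = [-19.8-5.1, -21.2-5.1, 4.3+0] = [-24.900,-26.300,4.300]
hi = A.hi+B.hi = [0.6+5.1, -0.8+5.1, 18.1+7] = [5.700,4.300,25.100]
diag = √(30.6²+30.6²+20.8²) = √2305.36 = 48.014

min=[-24.900,-26.300,4.300] max=[5.700,4.300,25.100] diag=48.014


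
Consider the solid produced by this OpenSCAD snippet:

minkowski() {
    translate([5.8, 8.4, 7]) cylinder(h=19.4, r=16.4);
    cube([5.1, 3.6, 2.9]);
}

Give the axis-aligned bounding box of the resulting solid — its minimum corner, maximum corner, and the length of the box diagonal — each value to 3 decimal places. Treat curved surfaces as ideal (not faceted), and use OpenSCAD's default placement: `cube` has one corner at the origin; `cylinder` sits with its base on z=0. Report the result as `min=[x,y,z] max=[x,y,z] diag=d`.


min=[-10.600,-8.000,7.000] max=[27.300,28.400,29.300] diag=57.085

A = translate([5.8, 8.4, 7]) cylinder(h=19.4, r=16.4) → bbox [-10.6,-8,7] .. [22.2,24.8,26.4]
B = cube([5.1, 3.6, 2.9]) → bbox [0,0,0] .. [5.1,3.6,2.9]
lo = A.lo+B.lo = [-10.6+0, -8+0, 7+0] = [-10.600,-8.000,7.000]
hi = A.hi+B.hi = [22.2+5.1, 24.8+3.6, 26.4+2.9] = [27.300,28.400,29.300]
diag = √(37.9²+36.4²+22.3²) = √3258.66 = 57.085


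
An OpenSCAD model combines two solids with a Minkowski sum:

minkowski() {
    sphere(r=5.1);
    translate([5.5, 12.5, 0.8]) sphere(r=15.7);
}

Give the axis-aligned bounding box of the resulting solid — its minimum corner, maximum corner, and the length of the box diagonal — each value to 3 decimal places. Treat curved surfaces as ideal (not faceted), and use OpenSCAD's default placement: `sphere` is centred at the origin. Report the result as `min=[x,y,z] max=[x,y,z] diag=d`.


min=[-15.300,-8.300,-20.000] max=[26.300,33.300,21.600] diag=72.053

A = translate([5.5, 12.5, 0.8]) sphere(r=15.7) → bbox [-10.2,-3.2,-14.9] .. [21.2,28.2,16.5]
B = sphere(r=5.1) → bbox [-5.1,-5.1,-5.1] .. [5.1,5.1,5.1]
lo = A.lo+B.lo = [-10.2-5.1, -3.2-5.1, -14.9-5.1] = [-15.300,-8.300,-20.000]
hi = A.hi+B.hi = [21.2+5.1, 28.2+5.1, 16.5+5.1] = [26.300,33.300,21.600]
diag = √(41.6²+41.6²+41.6²) = √5191.68 = 72.053


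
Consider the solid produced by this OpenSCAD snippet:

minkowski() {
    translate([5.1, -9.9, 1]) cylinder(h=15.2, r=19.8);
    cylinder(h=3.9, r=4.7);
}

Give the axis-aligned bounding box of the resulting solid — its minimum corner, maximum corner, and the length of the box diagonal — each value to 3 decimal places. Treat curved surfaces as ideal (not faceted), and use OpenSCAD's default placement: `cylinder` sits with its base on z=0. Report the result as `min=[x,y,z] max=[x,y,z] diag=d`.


min=[-19.400,-34.400,1.000] max=[29.600,14.600,20.100] diag=71.881

A = translate([5.1, -9.9, 1]) cylinder(h=15.2, r=19.8) → bbox [-14.7,-29.7,1] .. [24.9,9.9,16.2]
B = cylinder(h=3.9, r=4.7) → bbox [-4.7,-4.7,0] .. [4.7,4.7,3.9]
lo = A.lo+B.lo = [-14.7-4.7, -29.7-4.7, 1+0] = [-19.400,-34.400,1.000]
hi = A.hi+B.hi = [24.9+4.7, 9.9+4.7, 16.2+3.9] = [29.600,14.600,20.100]
diag = √(49²+49²+19.1²) = √5166.81 = 71.881


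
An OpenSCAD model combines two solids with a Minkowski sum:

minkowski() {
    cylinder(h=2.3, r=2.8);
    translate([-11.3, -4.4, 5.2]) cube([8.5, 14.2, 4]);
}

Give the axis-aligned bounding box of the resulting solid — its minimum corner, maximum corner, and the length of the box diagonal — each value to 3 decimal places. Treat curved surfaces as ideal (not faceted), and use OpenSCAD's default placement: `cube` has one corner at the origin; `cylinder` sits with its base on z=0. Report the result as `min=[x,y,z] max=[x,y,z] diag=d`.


A = translate([-11.3, -4.4, 5.2]) cube([8.5, 14.2, 4]) → bbox [-11.3,-4.4,5.2] .. [-2.8,9.8,9.2]
B = cylinder(h=2.3, r=2.8) → bbox [-2.8,-2.8,0] .. [2.8,2.8,2.3]
lo = A.lo+B.lo = [-11.3-2.8, -4.4-2.8, 5.2+0] = [-14.100,-7.200,5.200]
hi = A.hi+B.hi = [-2.8+2.8, 9.8+2.8, 9.2+2.3] = [0.000,12.600,11.500]
diag = √(14.1²+19.8²+6.3²) = √630.54 = 25.111

min=[-14.100,-7.200,5.200] max=[0.000,12.600,11.500] diag=25.111


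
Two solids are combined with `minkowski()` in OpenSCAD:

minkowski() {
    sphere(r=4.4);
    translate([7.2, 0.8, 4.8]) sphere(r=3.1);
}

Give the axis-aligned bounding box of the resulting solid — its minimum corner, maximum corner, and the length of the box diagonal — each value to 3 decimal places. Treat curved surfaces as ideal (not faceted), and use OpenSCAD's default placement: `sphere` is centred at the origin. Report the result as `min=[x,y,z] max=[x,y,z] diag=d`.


min=[-0.300,-6.700,-2.700] max=[14.700,8.300,12.300] diag=25.981

A = translate([7.2, 0.8, 4.8]) sphere(r=3.1) → bbox [4.1,-2.3,1.7] .. [10.3,3.9,7.9]
B = sphere(r=4.4) → bbox [-4.4,-4.4,-4.4] .. [4.4,4.4,4.4]
lo = A.lo+B.lo = [4.1-4.4, -2.3-4.4, 1.7-4.4] = [-0.300,-6.700,-2.700]
hi = A.hi+B.hi = [10.3+4.4, 3.9+4.4, 7.9+4.4] = [14.700,8.300,12.300]
diag = √(15²+15²+15²) = √675 = 25.981


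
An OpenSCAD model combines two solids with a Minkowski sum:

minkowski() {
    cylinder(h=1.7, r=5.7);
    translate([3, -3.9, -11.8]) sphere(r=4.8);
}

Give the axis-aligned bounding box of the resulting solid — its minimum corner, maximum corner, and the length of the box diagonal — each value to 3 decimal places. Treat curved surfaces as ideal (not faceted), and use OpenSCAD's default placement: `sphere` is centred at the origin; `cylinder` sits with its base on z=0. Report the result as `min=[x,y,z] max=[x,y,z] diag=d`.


A = translate([3, -3.9, -11.8]) sphere(r=4.8) → bbox [-1.8,-8.7,-16.6] .. [7.8,0.9,-7]
B = cylinder(h=1.7, r=5.7) → bbox [-5.7,-5.7,0] .. [5.7,5.7,1.7]
lo = A.lo+B.lo = [-1.8-5.7, -8.7-5.7, -16.6+0] = [-7.500,-14.400,-16.600]
hi = A.hi+B.hi = [7.8+5.7, 0.9+5.7, -7+1.7] = [13.500,6.600,-5.300]
diag = √(21²+21²+11.3²) = √1009.69 = 31.776

min=[-7.500,-14.400,-16.600] max=[13.500,6.600,-5.300] diag=31.776


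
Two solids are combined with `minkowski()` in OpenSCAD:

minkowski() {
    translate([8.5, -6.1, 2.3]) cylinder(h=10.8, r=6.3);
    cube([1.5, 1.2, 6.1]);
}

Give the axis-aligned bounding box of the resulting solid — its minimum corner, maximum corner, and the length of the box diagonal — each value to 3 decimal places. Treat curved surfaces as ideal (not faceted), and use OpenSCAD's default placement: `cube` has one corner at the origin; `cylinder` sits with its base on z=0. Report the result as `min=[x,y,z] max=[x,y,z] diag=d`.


A = translate([8.5, -6.1, 2.3]) cylinder(h=10.8, r=6.3) → bbox [2.2,-12.4,2.3] .. [14.8,0.2,13.1]
B = cube([1.5, 1.2, 6.1]) → bbox [0,0,0] .. [1.5,1.2,6.1]
lo = A.lo+B.lo = [2.2+0, -12.4+0, 2.3+0] = [2.200,-12.400,2.300]
hi = A.hi+B.hi = [14.8+1.5, 0.2+1.2, 13.1+6.1] = [16.300,1.400,19.200]
diag = √(14.1²+13.8²+16.9²) = √674.86 = 25.978

min=[2.200,-12.400,2.300] max=[16.300,1.400,19.200] diag=25.978


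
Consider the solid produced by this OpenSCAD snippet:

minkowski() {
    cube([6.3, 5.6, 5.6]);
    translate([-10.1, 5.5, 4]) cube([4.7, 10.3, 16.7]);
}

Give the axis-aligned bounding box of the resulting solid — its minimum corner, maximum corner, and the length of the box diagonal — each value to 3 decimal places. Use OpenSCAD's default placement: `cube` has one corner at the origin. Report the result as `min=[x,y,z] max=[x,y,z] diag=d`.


min=[-10.100,5.500,4.000] max=[0.900,21.400,26.300] diag=29.514

A = translate([-10.1, 5.5, 4]) cube([4.7, 10.3, 16.7]) → bbox [-10.1,5.5,4] .. [-5.4,15.8,20.7]
B = cube([6.3, 5.6, 5.6]) → bbox [0,0,0] .. [6.3,5.6,5.6]
lo = A.lo+B.lo = [-10.1+0, 5.5+0, 4+0] = [-10.100,5.500,4.000]
hi = A.hi+B.hi = [-5.4+6.3, 15.8+5.6, 20.7+5.6] = [0.900,21.400,26.300]
diag = √(11²+15.9²+22.3²) = √871.1 = 29.514


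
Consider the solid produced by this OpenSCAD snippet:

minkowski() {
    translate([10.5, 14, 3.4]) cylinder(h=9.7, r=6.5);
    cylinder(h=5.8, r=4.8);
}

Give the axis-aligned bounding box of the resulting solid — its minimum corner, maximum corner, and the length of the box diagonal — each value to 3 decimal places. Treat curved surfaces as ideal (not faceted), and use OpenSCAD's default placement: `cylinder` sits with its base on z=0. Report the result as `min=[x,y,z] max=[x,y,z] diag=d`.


A = translate([10.5, 14, 3.4]) cylinder(h=9.7, r=6.5) → bbox [4,7.5,3.4] .. [17,20.5,13.1]
B = cylinder(h=5.8, r=4.8) → bbox [-4.8,-4.8,0] .. [4.8,4.8,5.8]
lo = A.lo+B.lo = [4-4.8, 7.5-4.8, 3.4+0] = [-0.800,2.700,3.400]
hi = A.hi+B.hi = [17+4.8, 20.5+4.8, 13.1+5.8] = [21.800,25.300,18.900]
diag = √(22.6²+22.6²+15.5²) = √1261.77 = 35.521

min=[-0.800,2.700,3.400] max=[21.800,25.300,18.900] diag=35.521


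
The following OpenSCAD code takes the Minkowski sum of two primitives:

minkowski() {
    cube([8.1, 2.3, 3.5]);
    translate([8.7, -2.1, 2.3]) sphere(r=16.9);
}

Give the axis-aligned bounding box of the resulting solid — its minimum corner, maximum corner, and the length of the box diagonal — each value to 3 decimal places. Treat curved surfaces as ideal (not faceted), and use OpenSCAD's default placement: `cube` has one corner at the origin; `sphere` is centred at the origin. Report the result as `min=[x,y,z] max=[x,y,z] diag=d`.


A = translate([8.7, -2.1, 2.3]) sphere(r=16.9) → bbox [-8.2,-19,-14.6] .. [25.6,14.8,19.2]
B = cube([8.1, 2.3, 3.5]) → bbox [0,0,0] .. [8.1,2.3,3.5]
lo = A.lo+B.lo = [-8.2+0, -19+0, -14.6+0] = [-8.200,-19.000,-14.600]
hi = A.hi+B.hi = [25.6+8.1, 14.8+2.3, 19.2+3.5] = [33.700,17.100,22.700]
diag = √(41.9²+36.1²+37.3²) = √4450.11 = 66.709

min=[-8.200,-19.000,-14.600] max=[33.700,17.100,22.700] diag=66.709


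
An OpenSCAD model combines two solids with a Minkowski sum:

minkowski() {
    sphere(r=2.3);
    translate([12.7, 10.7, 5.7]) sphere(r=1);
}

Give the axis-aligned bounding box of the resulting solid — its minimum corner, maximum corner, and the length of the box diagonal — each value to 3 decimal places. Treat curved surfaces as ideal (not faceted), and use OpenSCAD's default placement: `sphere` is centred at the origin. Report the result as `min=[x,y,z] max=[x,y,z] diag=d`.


A = translate([12.7, 10.7, 5.7]) sphere(r=1) → bbox [11.7,9.7,4.7] .. [13.7,11.7,6.7]
B = sphere(r=2.3) → bbox [-2.3,-2.3,-2.3] .. [2.3,2.3,2.3]
lo = A.lo+B.lo = [11.7-2.3, 9.7-2.3, 4.7-2.3] = [9.400,7.400,2.400]
hi = A.hi+B.hi = [13.7+2.3, 11.7+2.3, 6.7+2.3] = [16.000,14.000,9.000]
diag = √(6.6²+6.6²+6.6²) = √130.68 = 11.432

min=[9.400,7.400,2.400] max=[16.000,14.000,9.000] diag=11.432


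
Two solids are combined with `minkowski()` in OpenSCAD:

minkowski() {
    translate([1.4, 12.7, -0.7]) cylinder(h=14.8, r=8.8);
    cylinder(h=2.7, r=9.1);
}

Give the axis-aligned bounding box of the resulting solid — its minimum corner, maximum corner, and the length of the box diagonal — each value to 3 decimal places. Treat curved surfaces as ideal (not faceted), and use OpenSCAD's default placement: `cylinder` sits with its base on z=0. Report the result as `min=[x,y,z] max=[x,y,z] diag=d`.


A = translate([1.4, 12.7, -0.7]) cylinder(h=14.8, r=8.8) → bbox [-7.4,3.9,-0.7] .. [10.2,21.5,14.1]
B = cylinder(h=2.7, r=9.1) → bbox [-9.1,-9.1,0] .. [9.1,9.1,2.7]
lo = A.lo+B.lo = [-7.4-9.1, 3.9-9.1, -0.7+0] = [-16.500,-5.200,-0.700]
hi = A.hi+B.hi = [10.2+9.1, 21.5+9.1, 14.1+2.7] = [19.300,30.600,16.800]
diag = √(35.8²+35.8²+17.5²) = √2869.53 = 53.568

min=[-16.500,-5.200,-0.700] max=[19.300,30.600,16.800] diag=53.568


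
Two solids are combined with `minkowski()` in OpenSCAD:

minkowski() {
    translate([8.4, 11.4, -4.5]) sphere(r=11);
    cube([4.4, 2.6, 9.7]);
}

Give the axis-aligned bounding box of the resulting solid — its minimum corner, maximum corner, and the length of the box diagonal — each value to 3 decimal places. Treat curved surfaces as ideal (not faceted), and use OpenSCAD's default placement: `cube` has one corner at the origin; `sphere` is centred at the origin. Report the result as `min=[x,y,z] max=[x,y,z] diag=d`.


min=[-2.600,0.400,-15.500] max=[23.800,25.000,16.200] diag=48.031

A = translate([8.4, 11.4, -4.5]) sphere(r=11) → bbox [-2.6,0.4,-15.5] .. [19.4,22.4,6.5]
B = cube([4.4, 2.6, 9.7]) → bbox [0,0,0] .. [4.4,2.6,9.7]
lo = A.lo+B.lo = [-2.6+0, 0.4+0, -15.5+0] = [-2.600,0.400,-15.500]
hi = A.hi+B.hi = [19.4+4.4, 22.4+2.6, 6.5+9.7] = [23.800,25.000,16.200]
diag = √(26.4²+24.6²+31.7²) = √2307.01 = 48.031


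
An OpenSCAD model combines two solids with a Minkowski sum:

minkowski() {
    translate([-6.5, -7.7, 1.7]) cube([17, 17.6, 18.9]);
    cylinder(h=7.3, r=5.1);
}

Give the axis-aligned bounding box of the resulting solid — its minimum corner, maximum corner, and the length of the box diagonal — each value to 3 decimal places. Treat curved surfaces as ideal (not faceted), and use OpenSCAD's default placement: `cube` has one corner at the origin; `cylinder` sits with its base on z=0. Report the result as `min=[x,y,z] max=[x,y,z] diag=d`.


min=[-11.600,-12.800,1.700] max=[15.600,15.000,27.900] diag=46.895

A = translate([-6.5, -7.7, 1.7]) cube([17, 17.6, 18.9]) → bbox [-6.5,-7.7,1.7] .. [10.5,9.9,20.6]
B = cylinder(h=7.3, r=5.1) → bbox [-5.1,-5.1,0] .. [5.1,5.1,7.3]
lo = A.lo+B.lo = [-6.5-5.1, -7.7-5.1, 1.7+0] = [-11.600,-12.800,1.700]
hi = A.hi+B.hi = [10.5+5.1, 9.9+5.1, 20.6+7.3] = [15.600,15.000,27.900]
diag = √(27.2²+27.8²+26.2²) = √2199.12 = 46.895


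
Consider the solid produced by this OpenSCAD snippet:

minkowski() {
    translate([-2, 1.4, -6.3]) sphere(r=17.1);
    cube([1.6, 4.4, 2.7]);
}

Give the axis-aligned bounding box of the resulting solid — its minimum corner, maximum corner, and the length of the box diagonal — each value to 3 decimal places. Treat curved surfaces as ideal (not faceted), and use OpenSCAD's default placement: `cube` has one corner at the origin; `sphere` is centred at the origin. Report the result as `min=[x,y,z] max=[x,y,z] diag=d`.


A = translate([-2, 1.4, -6.3]) sphere(r=17.1) → bbox [-19.1,-15.7,-23.4] .. [15.1,18.5,10.8]
B = cube([1.6, 4.4, 2.7]) → bbox [0,0,0] .. [1.6,4.4,2.7]
lo = A.lo+B.lo = [-19.1+0, -15.7+0, -23.4+0] = [-19.100,-15.700,-23.400]
hi = A.hi+B.hi = [15.1+1.6, 18.5+4.4, 10.8+2.7] = [16.700,22.900,13.500]
diag = √(35.8²+38.6²+36.9²) = √4133.21 = 64.290

min=[-19.100,-15.700,-23.400] max=[16.700,22.900,13.500] diag=64.290


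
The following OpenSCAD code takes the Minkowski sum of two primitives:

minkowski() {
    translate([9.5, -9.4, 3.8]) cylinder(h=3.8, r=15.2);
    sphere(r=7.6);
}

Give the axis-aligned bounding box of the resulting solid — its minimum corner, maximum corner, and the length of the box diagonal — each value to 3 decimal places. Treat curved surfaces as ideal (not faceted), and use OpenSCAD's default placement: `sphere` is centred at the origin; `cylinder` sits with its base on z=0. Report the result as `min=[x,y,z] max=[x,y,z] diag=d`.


A = translate([9.5, -9.4, 3.8]) cylinder(h=3.8, r=15.2) → bbox [-5.7,-24.6,3.8] .. [24.7,5.8,7.6]
B = sphere(r=7.6) → bbox [-7.6,-7.6,-7.6] .. [7.6,7.6,7.6]
lo = A.lo+B.lo = [-5.7-7.6, -24.6-7.6, 3.8-7.6] = [-13.300,-32.200,-3.800]
hi = A.hi+B.hi = [24.7+7.6, 5.8+7.6, 7.6+7.6] = [32.300,13.400,15.200]
diag = √(45.6²+45.6²+19²) = √4519.72 = 67.229

min=[-13.300,-32.200,-3.800] max=[32.300,13.400,15.200] diag=67.229


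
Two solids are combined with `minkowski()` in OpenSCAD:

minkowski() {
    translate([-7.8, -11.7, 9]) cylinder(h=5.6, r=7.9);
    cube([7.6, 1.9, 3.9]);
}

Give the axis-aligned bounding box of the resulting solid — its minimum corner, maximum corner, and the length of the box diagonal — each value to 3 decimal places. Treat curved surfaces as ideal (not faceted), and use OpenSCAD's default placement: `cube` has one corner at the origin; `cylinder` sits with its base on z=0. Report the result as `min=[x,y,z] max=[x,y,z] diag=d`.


min=[-15.700,-19.600,9.000] max=[7.700,-1.900,18.500] diag=30.840

A = translate([-7.8, -11.7, 9]) cylinder(h=5.6, r=7.9) → bbox [-15.7,-19.6,9] .. [0.1,-3.8,14.6]
B = cube([7.6, 1.9, 3.9]) → bbox [0,0,0] .. [7.6,1.9,3.9]
lo = A.lo+B.lo = [-15.7+0, -19.6+0, 9+0] = [-15.700,-19.600,9.000]
hi = A.hi+B.hi = [0.1+7.6, -3.8+1.9, 14.6+3.9] = [7.700,-1.900,18.500]
diag = √(23.4²+17.7²+9.5²) = √951.1 = 30.840


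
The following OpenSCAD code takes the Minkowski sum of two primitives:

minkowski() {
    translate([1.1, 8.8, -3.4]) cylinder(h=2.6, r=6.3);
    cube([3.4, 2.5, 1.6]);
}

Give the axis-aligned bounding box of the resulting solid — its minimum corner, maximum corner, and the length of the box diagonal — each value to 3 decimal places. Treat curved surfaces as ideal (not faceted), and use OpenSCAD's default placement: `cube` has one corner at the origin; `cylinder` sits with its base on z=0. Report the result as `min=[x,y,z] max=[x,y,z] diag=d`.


min=[-5.200,2.500,-3.400] max=[10.800,17.600,0.800] diag=22.398

A = translate([1.1, 8.8, -3.4]) cylinder(h=2.6, r=6.3) → bbox [-5.2,2.5,-3.4] .. [7.4,15.1,-0.8]
B = cube([3.4, 2.5, 1.6]) → bbox [0,0,0] .. [3.4,2.5,1.6]
lo = A.lo+B.lo = [-5.2+0, 2.5+0, -3.4+0] = [-5.200,2.500,-3.400]
hi = A.hi+B.hi = [7.4+3.4, 15.1+2.5, -0.8+1.6] = [10.800,17.600,0.800]
diag = √(16²+15.1²+4.2²) = √501.65 = 22.398


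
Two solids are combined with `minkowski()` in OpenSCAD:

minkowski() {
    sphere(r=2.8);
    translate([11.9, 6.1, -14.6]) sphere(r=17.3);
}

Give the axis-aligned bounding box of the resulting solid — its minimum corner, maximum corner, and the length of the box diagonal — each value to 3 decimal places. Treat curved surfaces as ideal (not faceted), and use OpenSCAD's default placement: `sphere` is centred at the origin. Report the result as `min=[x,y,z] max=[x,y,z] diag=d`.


A = translate([11.9, 6.1, -14.6]) sphere(r=17.3) → bbox [-5.4,-11.2,-31.9] .. [29.2,23.4,2.7]
B = sphere(r=2.8) → bbox [-2.8,-2.8,-2.8] .. [2.8,2.8,2.8]
lo = A.lo+B.lo = [-5.4-2.8, -11.2-2.8, -31.9-2.8] = [-8.200,-14.000,-34.700]
hi = A.hi+B.hi = [29.2+2.8, 23.4+2.8, 2.7+2.8] = [32.000,26.200,5.500]
diag = √(40.2²+40.2²+40.2²) = √4848.12 = 69.628

min=[-8.200,-14.000,-34.700] max=[32.000,26.200,5.500] diag=69.628


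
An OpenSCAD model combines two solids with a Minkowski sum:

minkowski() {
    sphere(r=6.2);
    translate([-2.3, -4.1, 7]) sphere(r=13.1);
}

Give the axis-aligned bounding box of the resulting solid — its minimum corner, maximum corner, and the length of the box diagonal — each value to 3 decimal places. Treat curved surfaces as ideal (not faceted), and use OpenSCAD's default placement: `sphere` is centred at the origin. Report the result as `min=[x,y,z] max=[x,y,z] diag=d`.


min=[-21.600,-23.400,-12.300] max=[17.000,15.200,26.300] diag=66.857

A = translate([-2.3, -4.1, 7]) sphere(r=13.1) → bbox [-15.4,-17.2,-6.1] .. [10.8,9,20.1]
B = sphere(r=6.2) → bbox [-6.2,-6.2,-6.2] .. [6.2,6.2,6.2]
lo = A.lo+B.lo = [-15.4-6.2, -17.2-6.2, -6.1-6.2] = [-21.600,-23.400,-12.300]
hi = A.hi+B.hi = [10.8+6.2, 9+6.2, 20.1+6.2] = [17.000,15.200,26.300]
diag = √(38.6²+38.6²+38.6²) = √4469.88 = 66.857
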